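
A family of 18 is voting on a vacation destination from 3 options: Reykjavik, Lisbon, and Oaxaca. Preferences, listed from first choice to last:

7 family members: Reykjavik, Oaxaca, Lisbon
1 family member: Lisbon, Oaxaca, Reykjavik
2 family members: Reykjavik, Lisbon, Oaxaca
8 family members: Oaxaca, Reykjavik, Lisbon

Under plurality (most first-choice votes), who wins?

First-place votes: Reykjavik 9, Lisbon 1, Oaxaca 8.
Reykjavik has the most first-place votes.

Reykjavik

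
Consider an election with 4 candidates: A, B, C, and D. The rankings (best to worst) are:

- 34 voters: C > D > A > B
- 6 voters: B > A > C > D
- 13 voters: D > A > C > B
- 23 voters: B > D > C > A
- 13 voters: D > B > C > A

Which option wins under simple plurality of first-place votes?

C

First-place votes: A 0, B 29, C 34, D 26.
C has the most first-place votes.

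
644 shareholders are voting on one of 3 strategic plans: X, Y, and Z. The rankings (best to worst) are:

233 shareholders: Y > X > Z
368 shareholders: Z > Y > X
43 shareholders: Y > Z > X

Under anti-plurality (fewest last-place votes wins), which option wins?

Last-place votes: X 411, Y 0, Z 233.
Y is ranked last by the fewest voters, so Y wins.

Y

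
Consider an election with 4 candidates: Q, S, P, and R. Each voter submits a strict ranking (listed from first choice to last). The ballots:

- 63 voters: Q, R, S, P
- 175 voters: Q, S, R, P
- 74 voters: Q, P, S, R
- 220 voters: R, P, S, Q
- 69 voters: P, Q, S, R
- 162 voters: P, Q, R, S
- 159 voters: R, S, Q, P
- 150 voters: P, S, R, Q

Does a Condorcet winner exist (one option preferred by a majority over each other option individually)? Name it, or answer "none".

none

Checking pairwise contests:
P beats Q 601–471.
Q beats S 543–529.
R beats P 617–455.
Q beats R 543–529.
Every option loses at least one head-to-head, so there is no Condorcet winner.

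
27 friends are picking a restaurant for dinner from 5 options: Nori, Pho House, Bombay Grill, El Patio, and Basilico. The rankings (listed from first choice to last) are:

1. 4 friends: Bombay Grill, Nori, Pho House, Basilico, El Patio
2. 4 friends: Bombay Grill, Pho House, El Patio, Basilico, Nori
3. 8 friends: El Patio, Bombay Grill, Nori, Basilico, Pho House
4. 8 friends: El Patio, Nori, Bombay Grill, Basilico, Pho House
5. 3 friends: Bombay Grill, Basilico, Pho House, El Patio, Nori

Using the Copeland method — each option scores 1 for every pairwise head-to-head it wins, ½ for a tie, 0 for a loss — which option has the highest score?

El Patio

Nori: beats Pho House and Basilico; loses to Bombay Grill and El Patio → score 2.
Pho House: loses to Nori, Bombay Grill, El Patio, and Basilico → score 0.
Bombay Grill: beats Nori, Pho House, and Basilico; loses to El Patio → score 3.
El Patio: beats Nori, Pho House, Bombay Grill, and Basilico → score 4.
Basilico: beats Pho House; loses to Nori, Bombay Grill, and El Patio → score 1.
El Patio has the best pairwise record.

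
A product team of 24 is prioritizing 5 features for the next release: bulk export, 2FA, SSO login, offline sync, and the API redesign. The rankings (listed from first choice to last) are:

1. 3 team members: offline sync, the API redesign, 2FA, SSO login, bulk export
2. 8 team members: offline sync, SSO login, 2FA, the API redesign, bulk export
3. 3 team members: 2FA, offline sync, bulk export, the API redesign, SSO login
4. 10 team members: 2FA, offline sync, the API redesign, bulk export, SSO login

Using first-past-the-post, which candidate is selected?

First-place votes: bulk export 0, 2FA 13, SSO login 0, offline sync 11, the API redesign 0.
2FA has the most first-place votes.

2FA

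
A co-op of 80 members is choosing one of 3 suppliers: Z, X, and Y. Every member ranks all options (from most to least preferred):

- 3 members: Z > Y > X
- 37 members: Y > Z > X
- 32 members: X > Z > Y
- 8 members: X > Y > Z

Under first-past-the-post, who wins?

X

First-place votes: Z 3, X 40, Y 37.
X has the most first-place votes.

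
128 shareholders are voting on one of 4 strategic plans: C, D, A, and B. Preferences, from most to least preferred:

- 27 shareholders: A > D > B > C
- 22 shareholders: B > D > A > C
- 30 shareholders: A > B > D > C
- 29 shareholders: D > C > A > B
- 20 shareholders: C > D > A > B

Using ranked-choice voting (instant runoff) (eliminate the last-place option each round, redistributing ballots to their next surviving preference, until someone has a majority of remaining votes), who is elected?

Round 1: C 20, D 29, A 57, B 22. Eliminate C.
Round 2: D 49, A 57, B 22. Eliminate B.
Round 3: D 71, A 57. D has a majority.

D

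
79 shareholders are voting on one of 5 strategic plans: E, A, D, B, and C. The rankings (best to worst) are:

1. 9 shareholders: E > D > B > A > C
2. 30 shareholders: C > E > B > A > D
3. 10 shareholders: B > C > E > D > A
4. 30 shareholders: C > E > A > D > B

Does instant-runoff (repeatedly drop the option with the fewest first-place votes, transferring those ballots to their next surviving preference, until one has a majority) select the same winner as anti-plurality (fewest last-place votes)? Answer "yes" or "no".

no

Instant-runoff — R1 E 9, A 0, D 0, B 10, C 60 (C winner). Winner: C.
Anti-plurality — last-place votes: E 0, A 10, D 30, B 30, C 9. Winner: E.
The two methods disagree.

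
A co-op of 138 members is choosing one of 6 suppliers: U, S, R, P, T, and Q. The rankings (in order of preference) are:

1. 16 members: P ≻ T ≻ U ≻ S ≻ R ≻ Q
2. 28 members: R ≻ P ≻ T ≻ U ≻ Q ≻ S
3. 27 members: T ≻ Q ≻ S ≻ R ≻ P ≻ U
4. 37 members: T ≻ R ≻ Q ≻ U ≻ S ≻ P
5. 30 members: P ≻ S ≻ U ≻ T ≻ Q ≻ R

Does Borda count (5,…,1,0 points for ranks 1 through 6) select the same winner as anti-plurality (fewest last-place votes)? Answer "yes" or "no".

yes

Borda — scores: U 268, S 270, R 358, P 369, T 528, Q 277. Winner: T.
Anti-plurality — last-place votes: U 27, S 28, R 30, P 37, T 0, Q 16. Winner: T.
The two methods agree.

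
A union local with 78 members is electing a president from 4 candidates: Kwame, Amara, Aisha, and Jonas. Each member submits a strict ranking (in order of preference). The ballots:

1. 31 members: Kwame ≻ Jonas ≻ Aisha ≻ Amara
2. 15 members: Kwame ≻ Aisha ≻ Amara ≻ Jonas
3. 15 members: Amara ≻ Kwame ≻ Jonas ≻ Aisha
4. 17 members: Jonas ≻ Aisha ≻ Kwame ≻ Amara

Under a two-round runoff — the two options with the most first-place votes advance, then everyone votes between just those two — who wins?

Kwame

Round 1 first-place votes: Kwame 46, Amara 15, Aisha 0, Jonas 17.
Kwame and Jonas advance.
Runoff: Kwame is preferred to Jonas by 61 voters; Jonas by 17.
Kwame wins the runoff.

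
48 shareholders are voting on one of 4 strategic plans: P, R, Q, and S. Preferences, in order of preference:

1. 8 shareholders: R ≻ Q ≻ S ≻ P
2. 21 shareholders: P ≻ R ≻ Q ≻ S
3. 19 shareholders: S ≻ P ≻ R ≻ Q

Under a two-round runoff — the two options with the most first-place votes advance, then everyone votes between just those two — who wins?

Round 1 first-place votes: P 21, R 8, Q 0, S 19.
P and S advance.
Runoff: P is preferred to S by 21 voters; S by 27.
S wins the runoff.

S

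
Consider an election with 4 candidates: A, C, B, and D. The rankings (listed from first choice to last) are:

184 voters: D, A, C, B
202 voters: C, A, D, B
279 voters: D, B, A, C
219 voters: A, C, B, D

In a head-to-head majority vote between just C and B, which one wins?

Voters preferring C to B: 605; preferring B to C: 279.
C wins the head-to-head.

C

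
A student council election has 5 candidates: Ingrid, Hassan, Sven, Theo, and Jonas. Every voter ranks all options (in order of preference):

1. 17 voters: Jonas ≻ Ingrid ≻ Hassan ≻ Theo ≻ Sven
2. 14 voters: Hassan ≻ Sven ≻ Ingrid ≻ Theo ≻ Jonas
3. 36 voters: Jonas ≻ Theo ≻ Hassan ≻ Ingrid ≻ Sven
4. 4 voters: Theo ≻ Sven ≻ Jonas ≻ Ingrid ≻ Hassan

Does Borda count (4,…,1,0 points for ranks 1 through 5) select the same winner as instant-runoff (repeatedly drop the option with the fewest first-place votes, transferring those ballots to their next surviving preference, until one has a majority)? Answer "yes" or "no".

Borda — scores: Ingrid 119, Hassan 162, Sven 54, Theo 155, Jonas 220. Winner: Jonas.
Instant-runoff — R1 Ingrid 0, Hassan 14, Sven 0, Theo 4, Jonas 53 (Jonas winner). Winner: Jonas.
The two methods agree.

yes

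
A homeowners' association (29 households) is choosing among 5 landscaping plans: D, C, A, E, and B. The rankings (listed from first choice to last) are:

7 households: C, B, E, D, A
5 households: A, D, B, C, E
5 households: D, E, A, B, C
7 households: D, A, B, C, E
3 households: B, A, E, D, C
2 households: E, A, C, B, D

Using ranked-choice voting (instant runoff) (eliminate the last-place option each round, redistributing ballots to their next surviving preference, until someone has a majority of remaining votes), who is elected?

D

Round 1: D 12, C 7, A 5, E 2, B 3. Eliminate E.
Round 2: D 12, C 7, A 7, B 3. Eliminate B.
Round 3: D 12, C 7, A 10. Eliminate C.
Round 4: D 19, A 10. D has a majority.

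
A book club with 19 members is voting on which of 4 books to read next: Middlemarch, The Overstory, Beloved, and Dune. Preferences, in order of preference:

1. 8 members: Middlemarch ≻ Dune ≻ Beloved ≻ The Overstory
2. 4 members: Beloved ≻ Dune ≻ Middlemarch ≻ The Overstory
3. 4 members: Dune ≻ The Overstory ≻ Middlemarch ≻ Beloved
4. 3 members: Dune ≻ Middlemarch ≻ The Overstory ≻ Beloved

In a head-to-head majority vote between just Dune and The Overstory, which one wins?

Voters preferring Dune to The Overstory: 19; preferring The Overstory to Dune: 0.
Dune wins the head-to-head.

Dune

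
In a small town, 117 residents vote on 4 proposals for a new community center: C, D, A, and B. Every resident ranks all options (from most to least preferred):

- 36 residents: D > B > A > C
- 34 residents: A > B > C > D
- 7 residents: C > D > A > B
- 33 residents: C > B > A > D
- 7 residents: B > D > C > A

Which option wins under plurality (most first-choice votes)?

C

First-place votes: C 40, D 36, A 34, B 7.
C has the most first-place votes.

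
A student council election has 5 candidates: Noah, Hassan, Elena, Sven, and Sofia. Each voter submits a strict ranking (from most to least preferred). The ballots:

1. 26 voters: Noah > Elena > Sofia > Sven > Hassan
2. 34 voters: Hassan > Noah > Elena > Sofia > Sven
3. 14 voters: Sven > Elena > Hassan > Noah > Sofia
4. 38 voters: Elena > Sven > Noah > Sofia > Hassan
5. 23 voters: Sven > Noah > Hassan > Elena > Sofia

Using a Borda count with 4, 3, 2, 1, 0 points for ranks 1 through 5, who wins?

Noah

Noah: 26·4 + 34·3 + 14·1 + 38·2 + 23·3 = 365
Hassan: 26·0 + 34·4 + 14·2 + 38·0 + 23·2 = 210
Elena: 26·3 + 34·2 + 14·3 + 38·4 + 23·1 = 363
Sven: 26·1 + 34·0 + 14·4 + 38·3 + 23·4 = 288
Sofia: 26·2 + 34·1 + 14·0 + 38·1 + 23·0 = 124
Noah has the highest Borda score (365).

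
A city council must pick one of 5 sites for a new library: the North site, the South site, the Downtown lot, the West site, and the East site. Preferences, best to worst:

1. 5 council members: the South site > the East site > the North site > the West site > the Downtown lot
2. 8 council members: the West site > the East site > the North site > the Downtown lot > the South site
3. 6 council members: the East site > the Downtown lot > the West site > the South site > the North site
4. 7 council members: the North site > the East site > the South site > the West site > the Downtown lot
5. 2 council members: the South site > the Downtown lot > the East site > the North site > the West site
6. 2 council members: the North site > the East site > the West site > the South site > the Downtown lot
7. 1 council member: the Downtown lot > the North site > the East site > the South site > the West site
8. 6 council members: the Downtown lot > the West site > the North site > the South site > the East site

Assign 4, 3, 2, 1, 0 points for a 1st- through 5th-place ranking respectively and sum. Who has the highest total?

the North site: 5·2 + 8·2 + 6·0 + 7·4 + 2·1 + 2·4 + 1·3 + 6·2 = 79
the South site: 5·4 + 8·0 + 6·1 + 7·2 + 2·4 + 2·1 + 1·1 + 6·1 = 57
the Downtown lot: 5·0 + 8·1 + 6·3 + 7·0 + 2·3 + 2·0 + 1·4 + 6·4 = 60
the West site: 5·1 + 8·4 + 6·2 + 7·1 + 2·0 + 2·2 + 1·0 + 6·3 = 78
the East site: 5·3 + 8·3 + 6·4 + 7·3 + 2·2 + 2·3 + 1·2 + 6·0 = 96
the East site has the highest Borda score (96).

the East site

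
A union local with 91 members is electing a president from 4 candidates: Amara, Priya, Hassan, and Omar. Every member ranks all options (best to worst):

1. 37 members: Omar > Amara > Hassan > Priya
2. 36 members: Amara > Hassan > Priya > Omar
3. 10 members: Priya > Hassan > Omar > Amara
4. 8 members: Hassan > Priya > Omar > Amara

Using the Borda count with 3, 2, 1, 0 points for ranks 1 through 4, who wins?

Amara

Amara: 37·2 + 36·3 + 10·0 + 8·0 = 182
Priya: 37·0 + 36·1 + 10·3 + 8·2 = 82
Hassan: 37·1 + 36·2 + 10·2 + 8·3 = 153
Omar: 37·3 + 36·0 + 10·1 + 8·1 = 129
Amara has the highest Borda score (182).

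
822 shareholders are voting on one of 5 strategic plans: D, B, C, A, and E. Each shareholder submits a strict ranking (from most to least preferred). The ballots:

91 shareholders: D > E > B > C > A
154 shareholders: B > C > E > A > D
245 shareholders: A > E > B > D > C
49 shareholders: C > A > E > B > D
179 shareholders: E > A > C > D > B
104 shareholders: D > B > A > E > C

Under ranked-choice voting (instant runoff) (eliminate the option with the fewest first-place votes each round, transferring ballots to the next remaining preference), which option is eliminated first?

Round 1: D 195, B 154, C 49, A 245, E 179. Eliminate C.

C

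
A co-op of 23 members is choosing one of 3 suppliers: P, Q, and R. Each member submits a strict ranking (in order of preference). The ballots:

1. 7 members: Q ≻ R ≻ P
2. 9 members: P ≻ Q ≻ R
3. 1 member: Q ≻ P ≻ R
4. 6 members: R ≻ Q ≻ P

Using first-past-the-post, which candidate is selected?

First-place votes: P 9, Q 8, R 6.
P has the most first-place votes.

P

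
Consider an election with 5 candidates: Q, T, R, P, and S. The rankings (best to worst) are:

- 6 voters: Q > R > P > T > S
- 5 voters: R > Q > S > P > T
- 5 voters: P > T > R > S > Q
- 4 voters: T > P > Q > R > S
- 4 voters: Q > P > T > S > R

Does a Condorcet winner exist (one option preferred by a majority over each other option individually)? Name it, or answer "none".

Q

Q vs T: 15–9 for Q.
Q vs R: 14–10 for Q.
Q vs P: 15–9 for Q.
Q vs S: 19–5 for Q.
Q beats every other option head-to-head.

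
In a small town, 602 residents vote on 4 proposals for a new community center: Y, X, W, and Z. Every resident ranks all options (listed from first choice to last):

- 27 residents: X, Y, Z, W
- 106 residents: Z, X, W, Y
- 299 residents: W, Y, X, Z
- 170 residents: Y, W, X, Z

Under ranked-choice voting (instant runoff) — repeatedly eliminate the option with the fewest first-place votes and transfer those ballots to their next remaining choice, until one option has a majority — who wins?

Round 1: Y 170, X 27, W 299, Z 106. Eliminate X.
Round 2: Y 197, W 299, Z 106. Eliminate Z.
Round 3: Y 197, W 405. W has a majority.

W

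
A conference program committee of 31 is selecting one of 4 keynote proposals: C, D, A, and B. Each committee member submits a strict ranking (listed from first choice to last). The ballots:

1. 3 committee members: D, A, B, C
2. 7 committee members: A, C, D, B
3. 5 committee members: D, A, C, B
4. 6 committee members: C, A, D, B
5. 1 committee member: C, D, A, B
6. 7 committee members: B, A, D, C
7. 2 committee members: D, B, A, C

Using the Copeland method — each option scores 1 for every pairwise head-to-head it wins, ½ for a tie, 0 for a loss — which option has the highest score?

C: beats B; loses to D and A → score 1.
D: beats C and B; loses to A → score 2.
A: beats C, D, and B → score 3.
B: loses to C, D, and A → score 0.
A has the best pairwise record.

A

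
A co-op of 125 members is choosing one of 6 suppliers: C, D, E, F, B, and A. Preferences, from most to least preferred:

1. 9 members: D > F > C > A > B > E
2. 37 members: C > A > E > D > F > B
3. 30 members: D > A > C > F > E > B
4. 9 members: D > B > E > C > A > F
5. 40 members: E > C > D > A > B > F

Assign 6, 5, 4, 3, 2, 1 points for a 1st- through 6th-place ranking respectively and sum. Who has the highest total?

C

C: 9·4 + 37·6 + 30·4 + 9·3 + 40·5 = 605
D: 9·6 + 37·3 + 30·6 + 9·6 + 40·4 = 559
E: 9·1 + 37·4 + 30·2 + 9·4 + 40·6 = 493
F: 9·5 + 37·2 + 30·3 + 9·1 + 40·1 = 258
B: 9·2 + 37·1 + 30·1 + 9·5 + 40·2 = 210
A: 9·3 + 37·5 + 30·5 + 9·2 + 40·3 = 500
C has the highest Borda score (605).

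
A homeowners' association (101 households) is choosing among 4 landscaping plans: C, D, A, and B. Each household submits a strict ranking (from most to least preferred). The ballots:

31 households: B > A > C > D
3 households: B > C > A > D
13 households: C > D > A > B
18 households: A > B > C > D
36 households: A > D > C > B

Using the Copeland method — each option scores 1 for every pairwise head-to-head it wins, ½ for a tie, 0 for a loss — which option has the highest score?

A

C: beats D; loses to A and B → score 1.
D: loses to C, A, and B → score 0.
A: beats C, D, and B → score 3.
B: beats C and D; loses to A → score 2.
A has the best pairwise record.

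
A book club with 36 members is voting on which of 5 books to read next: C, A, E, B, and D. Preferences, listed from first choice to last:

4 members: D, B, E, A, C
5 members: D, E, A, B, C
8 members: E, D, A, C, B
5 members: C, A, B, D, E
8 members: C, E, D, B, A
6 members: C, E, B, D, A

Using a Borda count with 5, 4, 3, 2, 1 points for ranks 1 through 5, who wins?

C: 4·1 + 5·1 + 8·2 + 5·5 + 8·5 + 6·5 = 120
A: 4·2 + 5·3 + 8·3 + 5·4 + 8·1 + 6·1 = 81
E: 4·3 + 5·4 + 8·5 + 5·1 + 8·4 + 6·4 = 133
B: 4·4 + 5·2 + 8·1 + 5·3 + 8·2 + 6·3 = 83
D: 4·5 + 5·5 + 8·4 + 5·2 + 8·3 + 6·2 = 123
E has the highest Borda score (133).

E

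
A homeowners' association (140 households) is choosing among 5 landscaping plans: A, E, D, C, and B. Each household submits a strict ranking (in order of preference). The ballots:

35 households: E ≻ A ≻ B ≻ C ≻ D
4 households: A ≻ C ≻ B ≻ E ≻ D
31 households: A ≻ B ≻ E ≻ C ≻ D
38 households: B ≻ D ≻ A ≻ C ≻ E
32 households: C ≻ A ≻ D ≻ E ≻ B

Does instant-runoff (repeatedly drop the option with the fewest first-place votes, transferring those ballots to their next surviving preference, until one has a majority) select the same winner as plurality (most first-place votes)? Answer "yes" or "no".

Instant-runoff — R1 A 35, E 35, D 0, C 32, B 38 (D out); R2 A 35, E 35, C 32, B 38 (C out); R3 A 67, E 35, B 38 (E out); R4 A 102, B 38 (A winner). Winner: A.
Plurality — first-place votes: A 35, E 35, D 0, C 32, B 38. Winner: B.
The two methods disagree.

no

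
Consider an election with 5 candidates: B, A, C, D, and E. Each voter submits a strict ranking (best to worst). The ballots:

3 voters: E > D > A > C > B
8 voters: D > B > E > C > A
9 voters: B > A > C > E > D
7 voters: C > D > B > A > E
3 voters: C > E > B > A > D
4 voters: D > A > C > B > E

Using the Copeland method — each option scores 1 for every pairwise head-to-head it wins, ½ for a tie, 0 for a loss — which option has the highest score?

C

B: beats A and E; ties C; loses to D → score 2.5.
A: beats E; loses to B, C, and D → score 1.
C: beats A, D, and E; ties B → score 3.5.
D: beats B, A, and E; loses to C → score 3.
E: loses to B, A, C, and D → score 0.
C has the best pairwise record.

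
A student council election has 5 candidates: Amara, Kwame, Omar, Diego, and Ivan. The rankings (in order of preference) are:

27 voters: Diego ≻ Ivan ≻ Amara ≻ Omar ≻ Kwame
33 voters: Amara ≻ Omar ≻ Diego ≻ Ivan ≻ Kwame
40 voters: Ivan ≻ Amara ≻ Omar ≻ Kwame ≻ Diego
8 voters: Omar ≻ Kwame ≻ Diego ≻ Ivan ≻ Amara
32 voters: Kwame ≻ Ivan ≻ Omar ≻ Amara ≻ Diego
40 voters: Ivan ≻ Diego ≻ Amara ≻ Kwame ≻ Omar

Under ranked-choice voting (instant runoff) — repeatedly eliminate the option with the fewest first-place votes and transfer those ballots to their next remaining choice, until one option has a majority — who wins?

Ivan

Round 1: Amara 33, Kwame 32, Omar 8, Diego 27, Ivan 80. Eliminate Omar.
Round 2: Amara 33, Kwame 40, Diego 27, Ivan 80. Eliminate Diego.
Round 3: Amara 33, Kwame 40, Ivan 107. Ivan has a majority.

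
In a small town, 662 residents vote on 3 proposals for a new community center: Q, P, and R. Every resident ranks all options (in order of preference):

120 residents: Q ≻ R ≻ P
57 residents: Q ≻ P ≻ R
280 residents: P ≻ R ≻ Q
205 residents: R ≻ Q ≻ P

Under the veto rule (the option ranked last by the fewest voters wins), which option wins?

R

Last-place votes: Q 280, P 325, R 57.
R is ranked last by the fewest voters, so R wins.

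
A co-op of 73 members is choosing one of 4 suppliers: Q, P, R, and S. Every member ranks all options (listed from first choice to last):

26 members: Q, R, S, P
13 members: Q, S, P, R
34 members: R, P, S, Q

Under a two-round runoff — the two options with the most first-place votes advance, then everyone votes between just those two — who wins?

Q

Round 1 first-place votes: Q 39, P 0, R 34, S 0.
Q and R advance.
Runoff: Q is preferred to R by 39 voters; R by 34.
Q wins the runoff.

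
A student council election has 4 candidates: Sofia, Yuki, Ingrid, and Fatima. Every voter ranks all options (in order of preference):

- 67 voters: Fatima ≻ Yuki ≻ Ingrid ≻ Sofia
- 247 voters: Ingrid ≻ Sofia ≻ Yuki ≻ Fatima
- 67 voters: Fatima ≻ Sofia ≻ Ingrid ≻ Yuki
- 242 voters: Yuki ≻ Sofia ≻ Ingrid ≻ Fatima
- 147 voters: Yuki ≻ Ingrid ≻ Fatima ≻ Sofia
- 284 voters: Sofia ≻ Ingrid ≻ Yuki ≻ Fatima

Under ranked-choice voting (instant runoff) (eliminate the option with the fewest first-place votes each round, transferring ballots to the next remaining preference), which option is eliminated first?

Round 1: Sofia 284, Yuki 389, Ingrid 247, Fatima 134. Eliminate Fatima.

Fatima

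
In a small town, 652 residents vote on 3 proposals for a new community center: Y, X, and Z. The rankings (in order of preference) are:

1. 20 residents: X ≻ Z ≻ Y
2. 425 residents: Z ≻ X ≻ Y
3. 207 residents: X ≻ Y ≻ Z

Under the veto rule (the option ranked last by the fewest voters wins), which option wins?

Last-place votes: Y 445, X 0, Z 207.
X is ranked last by the fewest voters, so X wins.

X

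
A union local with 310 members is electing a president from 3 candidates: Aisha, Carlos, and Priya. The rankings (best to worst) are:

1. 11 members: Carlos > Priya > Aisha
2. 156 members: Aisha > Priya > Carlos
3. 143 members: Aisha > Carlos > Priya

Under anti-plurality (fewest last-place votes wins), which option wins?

Last-place votes: Aisha 11, Carlos 156, Priya 143.
Aisha is ranked last by the fewest voters, so Aisha wins.

Aisha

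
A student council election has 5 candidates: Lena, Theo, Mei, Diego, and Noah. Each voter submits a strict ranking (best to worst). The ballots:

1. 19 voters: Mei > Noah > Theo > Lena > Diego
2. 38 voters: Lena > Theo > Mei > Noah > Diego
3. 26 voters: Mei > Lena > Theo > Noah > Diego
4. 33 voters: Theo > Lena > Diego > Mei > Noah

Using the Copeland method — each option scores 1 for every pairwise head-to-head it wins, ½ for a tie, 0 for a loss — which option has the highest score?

Lena

Lena: beats Theo, Mei, Diego, and Noah → score 4.
Theo: beats Mei, Diego, and Noah; loses to Lena → score 3.
Mei: beats Diego and Noah; loses to Lena and Theo → score 2.
Diego: loses to Lena, Theo, Mei, and Noah → score 0.
Noah: beats Diego; loses to Lena, Theo, and Mei → score 1.
Lena has the best pairwise record.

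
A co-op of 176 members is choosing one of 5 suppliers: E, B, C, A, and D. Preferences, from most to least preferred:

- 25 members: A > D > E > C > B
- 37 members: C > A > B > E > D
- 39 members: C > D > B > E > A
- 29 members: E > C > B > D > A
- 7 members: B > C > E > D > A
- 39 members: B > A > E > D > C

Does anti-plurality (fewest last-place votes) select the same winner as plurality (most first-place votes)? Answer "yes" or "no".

Anti-plurality — last-place votes: E 0, B 25, C 39, A 75, D 37. Winner: E.
Plurality — first-place votes: E 29, B 46, C 76, A 25, D 0. Winner: C.
The two methods disagree.

no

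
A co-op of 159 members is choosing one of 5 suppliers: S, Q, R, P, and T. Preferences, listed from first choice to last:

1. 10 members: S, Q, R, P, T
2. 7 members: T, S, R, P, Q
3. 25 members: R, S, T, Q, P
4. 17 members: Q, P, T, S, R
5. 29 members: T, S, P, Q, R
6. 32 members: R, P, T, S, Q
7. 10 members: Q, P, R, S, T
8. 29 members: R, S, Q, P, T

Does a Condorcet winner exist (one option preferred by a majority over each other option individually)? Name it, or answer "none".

R

R vs S: 96–63 for R.
R vs Q: 93–66 for R.
R vs P: 103–56 for R.
R vs T: 106–53 for R.
R beats every other option head-to-head.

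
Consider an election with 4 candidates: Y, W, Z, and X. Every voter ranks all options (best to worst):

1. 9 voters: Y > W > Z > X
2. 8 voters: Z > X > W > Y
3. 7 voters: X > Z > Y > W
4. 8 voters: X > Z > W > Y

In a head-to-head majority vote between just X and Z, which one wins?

Voters preferring X to Z: 15; preferring Z to X: 17.
Z wins the head-to-head.

Z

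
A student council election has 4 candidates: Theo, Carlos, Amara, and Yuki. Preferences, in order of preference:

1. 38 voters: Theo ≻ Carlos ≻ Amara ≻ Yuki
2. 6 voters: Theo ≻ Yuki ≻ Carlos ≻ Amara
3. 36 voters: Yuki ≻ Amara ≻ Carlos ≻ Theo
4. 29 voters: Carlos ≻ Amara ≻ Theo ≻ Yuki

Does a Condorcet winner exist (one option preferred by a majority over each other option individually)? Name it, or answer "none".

Carlos

Carlos vs Theo: 65–44 for Carlos.
Carlos vs Amara: 73–36 for Carlos.
Carlos vs Yuki: 67–42 for Carlos.
Carlos beats every other option head-to-head.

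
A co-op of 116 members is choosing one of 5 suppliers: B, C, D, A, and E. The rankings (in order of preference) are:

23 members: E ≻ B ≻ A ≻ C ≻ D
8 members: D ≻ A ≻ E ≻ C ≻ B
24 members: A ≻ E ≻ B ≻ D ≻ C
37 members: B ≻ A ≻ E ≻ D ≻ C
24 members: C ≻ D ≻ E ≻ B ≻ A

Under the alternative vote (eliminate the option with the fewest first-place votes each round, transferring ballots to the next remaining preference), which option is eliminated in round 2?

E

Round 1: B 37, C 24, D 8, A 24, E 23. Eliminate D.
Round 2: B 37, C 24, A 32, E 23. Eliminate E.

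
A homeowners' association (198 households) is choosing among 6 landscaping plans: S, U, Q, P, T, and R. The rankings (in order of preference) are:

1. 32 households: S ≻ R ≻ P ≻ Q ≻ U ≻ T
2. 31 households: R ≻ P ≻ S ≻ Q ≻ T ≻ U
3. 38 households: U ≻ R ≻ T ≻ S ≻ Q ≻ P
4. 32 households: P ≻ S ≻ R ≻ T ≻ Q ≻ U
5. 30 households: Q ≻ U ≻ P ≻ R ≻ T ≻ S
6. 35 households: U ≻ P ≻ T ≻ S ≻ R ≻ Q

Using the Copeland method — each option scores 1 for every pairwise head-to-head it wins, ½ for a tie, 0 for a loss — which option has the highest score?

S: beats Q; ties R; loses to U, P, and T → score 1.5.
U: beats S, P, T, and R; loses to Q → score 4.
Q: beats U; loses to S, P, T, and R → score 1.
P: beats S, Q, and T; loses to U and R → score 3.
T: beats S and Q; loses to U, P, and R → score 2.
R: beats Q, P, and T; ties S; loses to U → score 3.5.
U has the best pairwise record.

U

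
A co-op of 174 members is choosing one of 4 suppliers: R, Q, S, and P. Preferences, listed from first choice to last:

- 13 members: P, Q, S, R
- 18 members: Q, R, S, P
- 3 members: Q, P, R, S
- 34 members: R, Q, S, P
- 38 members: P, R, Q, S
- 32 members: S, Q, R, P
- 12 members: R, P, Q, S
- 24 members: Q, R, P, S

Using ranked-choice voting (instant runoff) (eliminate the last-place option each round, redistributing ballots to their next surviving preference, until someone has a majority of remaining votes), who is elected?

Q

Round 1: R 46, Q 45, S 32, P 51. Eliminate S.
Round 2: R 46, Q 77, P 51. Eliminate R.
Round 3: Q 111, P 63. Q has a majority.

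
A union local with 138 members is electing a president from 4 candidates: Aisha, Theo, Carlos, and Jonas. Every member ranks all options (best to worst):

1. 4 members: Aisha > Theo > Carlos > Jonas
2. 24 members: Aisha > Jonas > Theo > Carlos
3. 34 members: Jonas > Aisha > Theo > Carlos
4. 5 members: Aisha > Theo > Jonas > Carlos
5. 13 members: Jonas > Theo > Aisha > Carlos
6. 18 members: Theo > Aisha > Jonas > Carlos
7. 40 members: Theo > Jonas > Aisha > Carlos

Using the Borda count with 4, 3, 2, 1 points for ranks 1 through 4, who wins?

Jonas

Aisha: 4·4 + 24·4 + 34·3 + 5·4 + 13·2 + 18·3 + 40·2 = 394
Theo: 4·3 + 24·2 + 34·2 + 5·3 + 13·3 + 18·4 + 40·4 = 414
Carlos: 4·2 + 24·1 + 34·1 + 5·1 + 13·1 + 18·1 + 40·1 = 142
Jonas: 4·1 + 24·3 + 34·4 + 5·2 + 13·4 + 18·2 + 40·3 = 430
Jonas has the highest Borda score (430).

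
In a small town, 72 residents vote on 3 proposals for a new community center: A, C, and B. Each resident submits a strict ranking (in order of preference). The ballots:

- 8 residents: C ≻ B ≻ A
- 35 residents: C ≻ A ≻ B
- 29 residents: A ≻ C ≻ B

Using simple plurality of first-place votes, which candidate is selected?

C

First-place votes: A 29, C 43, B 0.
C has the most first-place votes.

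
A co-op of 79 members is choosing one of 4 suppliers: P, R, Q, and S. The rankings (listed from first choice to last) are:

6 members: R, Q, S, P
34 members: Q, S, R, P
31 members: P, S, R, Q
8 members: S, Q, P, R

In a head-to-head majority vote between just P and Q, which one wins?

Voters preferring P to Q: 31; preferring Q to P: 48.
Q wins the head-to-head.

Q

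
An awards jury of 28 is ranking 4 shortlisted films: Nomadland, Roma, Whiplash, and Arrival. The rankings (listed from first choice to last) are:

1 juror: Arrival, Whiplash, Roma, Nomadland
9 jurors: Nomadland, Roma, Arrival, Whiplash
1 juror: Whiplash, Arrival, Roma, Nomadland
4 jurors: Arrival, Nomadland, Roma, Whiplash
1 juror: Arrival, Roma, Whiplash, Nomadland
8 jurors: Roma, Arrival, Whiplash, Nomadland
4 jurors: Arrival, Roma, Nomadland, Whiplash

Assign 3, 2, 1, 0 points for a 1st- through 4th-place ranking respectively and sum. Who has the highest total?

Nomadland: 1·0 + 9·3 + 1·0 + 4·2 + 1·0 + 8·0 + 4·1 = 39
Roma: 1·1 + 9·2 + 1·1 + 4·1 + 1·2 + 8·3 + 4·2 = 58
Whiplash: 1·2 + 9·0 + 1·3 + 4·0 + 1·1 + 8·1 + 4·0 = 14
Arrival: 1·3 + 9·1 + 1·2 + 4·3 + 1·3 + 8·2 + 4·3 = 57
Roma has the highest Borda score (58).

Roma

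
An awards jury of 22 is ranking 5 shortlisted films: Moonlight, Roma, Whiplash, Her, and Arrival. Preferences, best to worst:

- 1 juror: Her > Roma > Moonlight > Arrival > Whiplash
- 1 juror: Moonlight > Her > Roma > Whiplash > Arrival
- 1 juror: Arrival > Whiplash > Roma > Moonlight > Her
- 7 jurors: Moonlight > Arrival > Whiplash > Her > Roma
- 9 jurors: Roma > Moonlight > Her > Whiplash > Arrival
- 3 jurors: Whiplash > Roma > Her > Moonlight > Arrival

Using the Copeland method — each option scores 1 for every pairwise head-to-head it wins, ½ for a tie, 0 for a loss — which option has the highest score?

Moonlight: beats Whiplash, Her, and Arrival; loses to Roma → score 3.
Roma: beats Moonlight, Her, and Arrival; ties Whiplash → score 3.5.
Whiplash: beats Arrival; ties Roma and Her; loses to Moonlight → score 2.
Her: beats Arrival; ties Whiplash; loses to Moonlight and Roma → score 1.5.
Arrival: loses to Moonlight, Roma, Whiplash, and Her → score 0.
Roma has the best pairwise record.

Roma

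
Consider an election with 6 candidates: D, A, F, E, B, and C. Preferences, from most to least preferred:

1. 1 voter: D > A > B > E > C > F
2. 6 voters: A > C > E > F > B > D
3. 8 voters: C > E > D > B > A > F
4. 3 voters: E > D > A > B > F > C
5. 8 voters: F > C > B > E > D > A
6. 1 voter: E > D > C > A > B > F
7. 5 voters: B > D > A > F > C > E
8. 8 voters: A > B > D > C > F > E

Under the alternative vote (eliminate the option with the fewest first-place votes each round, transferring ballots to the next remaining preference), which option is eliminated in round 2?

E

Round 1: D 1, A 14, F 8, E 4, B 5, C 8. Eliminate D.
Round 2: A 15, F 8, E 4, B 5, C 8. Eliminate E.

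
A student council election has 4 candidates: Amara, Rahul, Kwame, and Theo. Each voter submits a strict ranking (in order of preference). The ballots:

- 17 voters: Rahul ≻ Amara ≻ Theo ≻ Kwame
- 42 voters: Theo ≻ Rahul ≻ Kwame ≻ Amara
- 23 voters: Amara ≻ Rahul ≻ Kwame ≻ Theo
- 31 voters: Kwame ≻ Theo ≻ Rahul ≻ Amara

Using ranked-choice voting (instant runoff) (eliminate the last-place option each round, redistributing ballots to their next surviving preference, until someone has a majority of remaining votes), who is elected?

Theo

Round 1: Amara 23, Rahul 17, Kwame 31, Theo 42. Eliminate Rahul.
Round 2: Amara 40, Kwame 31, Theo 42. Eliminate Kwame.
Round 3: Amara 40, Theo 73. Theo has a majority.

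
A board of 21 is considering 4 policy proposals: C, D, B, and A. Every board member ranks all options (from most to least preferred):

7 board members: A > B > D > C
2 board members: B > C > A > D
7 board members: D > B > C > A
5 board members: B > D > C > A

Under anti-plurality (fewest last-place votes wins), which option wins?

Last-place votes: C 7, D 2, B 0, A 12.
B is ranked last by the fewest voters, so B wins.

B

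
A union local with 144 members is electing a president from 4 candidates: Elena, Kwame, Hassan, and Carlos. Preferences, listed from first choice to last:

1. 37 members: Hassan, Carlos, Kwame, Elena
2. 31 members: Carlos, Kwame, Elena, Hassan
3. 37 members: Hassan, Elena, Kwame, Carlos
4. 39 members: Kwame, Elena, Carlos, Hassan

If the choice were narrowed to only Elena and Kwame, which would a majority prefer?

Voters preferring Elena to Kwame: 37; preferring Kwame to Elena: 107.
Kwame wins the head-to-head.

Kwame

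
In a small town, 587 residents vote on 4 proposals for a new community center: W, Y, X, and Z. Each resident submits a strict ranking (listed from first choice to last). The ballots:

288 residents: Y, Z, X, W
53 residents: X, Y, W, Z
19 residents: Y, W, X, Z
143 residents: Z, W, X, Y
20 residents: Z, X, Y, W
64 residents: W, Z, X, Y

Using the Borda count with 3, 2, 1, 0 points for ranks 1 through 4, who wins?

W: 288·0 + 53·1 + 19·2 + 143·2 + 20·0 + 64·3 = 569
Y: 288·3 + 53·2 + 19·3 + 143·0 + 20·1 + 64·0 = 1047
X: 288·1 + 53·3 + 19·1 + 143·1 + 20·2 + 64·1 = 713
Z: 288·2 + 53·0 + 19·0 + 143·3 + 20·3 + 64·2 = 1193
Z has the highest Borda score (1193).

Z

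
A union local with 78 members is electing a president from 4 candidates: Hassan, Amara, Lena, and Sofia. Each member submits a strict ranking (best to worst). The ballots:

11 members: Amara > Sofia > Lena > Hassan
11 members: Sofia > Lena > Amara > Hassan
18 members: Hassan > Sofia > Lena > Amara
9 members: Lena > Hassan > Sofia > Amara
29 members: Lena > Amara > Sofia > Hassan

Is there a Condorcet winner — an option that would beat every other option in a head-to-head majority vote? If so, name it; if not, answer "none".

none

Checking pairwise contests:
Amara beats Hassan 51–27.
Lena beats Amara 67–11.
Sofia beats Lena 40–38.
Amara beats Sofia 40–38.
Every option loses at least one head-to-head, so there is no Condorcet winner.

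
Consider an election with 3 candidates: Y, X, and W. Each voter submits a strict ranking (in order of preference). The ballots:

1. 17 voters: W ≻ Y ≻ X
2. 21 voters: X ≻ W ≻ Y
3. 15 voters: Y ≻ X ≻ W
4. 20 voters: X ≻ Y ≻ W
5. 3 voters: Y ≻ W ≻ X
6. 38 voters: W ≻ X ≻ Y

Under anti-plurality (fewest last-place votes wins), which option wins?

Last-place votes: Y 59, X 20, W 35.
X is ranked last by the fewest voters, so X wins.

X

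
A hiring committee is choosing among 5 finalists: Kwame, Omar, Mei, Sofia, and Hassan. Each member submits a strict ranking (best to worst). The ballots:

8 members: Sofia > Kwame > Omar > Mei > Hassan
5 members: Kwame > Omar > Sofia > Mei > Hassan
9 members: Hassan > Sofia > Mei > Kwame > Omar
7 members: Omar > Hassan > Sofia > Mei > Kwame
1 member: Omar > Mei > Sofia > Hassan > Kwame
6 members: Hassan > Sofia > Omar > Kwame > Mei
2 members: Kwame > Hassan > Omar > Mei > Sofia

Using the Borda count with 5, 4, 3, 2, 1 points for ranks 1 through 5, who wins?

Kwame: 8·4 + 5·5 + 9·2 + 7·1 + 1·1 + 6·2 + 2·5 = 105
Omar: 8·3 + 5·4 + 9·1 + 7·5 + 1·5 + 6·3 + 2·3 = 117
Mei: 8·2 + 5·2 + 9·3 + 7·2 + 1·4 + 6·1 + 2·2 = 81
Sofia: 8·5 + 5·3 + 9·4 + 7·3 + 1·3 + 6·4 + 2·1 = 141
Hassan: 8·1 + 5·1 + 9·5 + 7·4 + 1·2 + 6·5 + 2·4 = 126
Sofia has the highest Borda score (141).

Sofia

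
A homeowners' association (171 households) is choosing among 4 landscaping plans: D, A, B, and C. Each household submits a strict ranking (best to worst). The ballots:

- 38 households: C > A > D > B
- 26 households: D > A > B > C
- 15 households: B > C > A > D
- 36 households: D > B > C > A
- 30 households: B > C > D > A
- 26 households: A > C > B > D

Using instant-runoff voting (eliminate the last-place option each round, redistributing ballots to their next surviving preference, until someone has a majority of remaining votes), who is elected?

Round 1: D 62, A 26, B 45, C 38. Eliminate A.
Round 2: D 62, B 45, C 64. Eliminate B.
Round 3: D 62, C 109. C has a majority.

C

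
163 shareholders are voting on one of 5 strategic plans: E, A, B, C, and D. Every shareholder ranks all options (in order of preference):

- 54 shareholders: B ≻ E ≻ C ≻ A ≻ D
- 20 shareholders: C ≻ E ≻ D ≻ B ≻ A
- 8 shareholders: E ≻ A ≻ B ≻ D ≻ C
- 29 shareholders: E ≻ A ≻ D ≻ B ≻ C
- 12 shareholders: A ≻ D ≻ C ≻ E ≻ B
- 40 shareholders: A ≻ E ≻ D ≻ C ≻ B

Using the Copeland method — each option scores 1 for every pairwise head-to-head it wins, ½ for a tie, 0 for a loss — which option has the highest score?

E: beats A, B, C, and D → score 4.
A: beats B, C, and D; loses to E → score 3.
B: beats C; loses to E, A, and D → score 1.
C: loses to E, A, B, and D → score 0.
D: beats B and C; loses to E and A → score 2.
E has the best pairwise record.

E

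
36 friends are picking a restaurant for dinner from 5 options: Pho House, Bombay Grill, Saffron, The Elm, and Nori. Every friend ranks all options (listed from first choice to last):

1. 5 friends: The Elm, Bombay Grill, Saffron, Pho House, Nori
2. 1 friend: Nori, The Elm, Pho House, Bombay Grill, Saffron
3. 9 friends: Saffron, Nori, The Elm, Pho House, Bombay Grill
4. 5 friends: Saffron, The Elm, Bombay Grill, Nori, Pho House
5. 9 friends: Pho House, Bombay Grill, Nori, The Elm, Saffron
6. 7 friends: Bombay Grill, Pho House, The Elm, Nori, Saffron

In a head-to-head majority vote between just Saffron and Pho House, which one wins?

Voters preferring Saffron to Pho House: 19; preferring Pho House to Saffron: 17.
Saffron wins the head-to-head.

Saffron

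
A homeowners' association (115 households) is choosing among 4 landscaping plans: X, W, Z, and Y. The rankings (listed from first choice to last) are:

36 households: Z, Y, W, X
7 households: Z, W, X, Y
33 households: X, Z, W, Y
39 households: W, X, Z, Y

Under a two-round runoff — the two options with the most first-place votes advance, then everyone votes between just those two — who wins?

Z

Round 1 first-place votes: X 33, W 39, Z 43, Y 0.
Z and W advance.
Runoff: Z is preferred to W by 76 voters; W by 39.
Z wins the runoff.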